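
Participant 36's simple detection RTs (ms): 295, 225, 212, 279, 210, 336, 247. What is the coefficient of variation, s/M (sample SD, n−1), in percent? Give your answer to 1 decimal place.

n = 7, Σ = 1804, M = 257.7143
Σ(x−M)² = 13523.429; s = √(13523.429/6) = 47.4753
CV = 47.4753 / 257.7143 = 0.18422 = 18.422%

18.4%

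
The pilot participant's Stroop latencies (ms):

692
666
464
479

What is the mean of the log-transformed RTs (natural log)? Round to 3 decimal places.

6.338

ln(RT): 6.5396, 6.5013, 6.1399, 6.1717
Σ ln(RT) = 25.3525
Mean = 25.3525/4 = 6.33812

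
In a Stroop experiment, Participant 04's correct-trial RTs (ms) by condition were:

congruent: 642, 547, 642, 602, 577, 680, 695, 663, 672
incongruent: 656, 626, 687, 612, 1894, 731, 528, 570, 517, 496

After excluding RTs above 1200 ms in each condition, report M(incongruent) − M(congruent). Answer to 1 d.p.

-33.0 ms

incongruent: exclude 1894
M(congruent) = 5720/9 = 635.556
M(incongruent) = 5423/9 = 602.556
Difference = 602.556 − 635.556 = -33.000 ms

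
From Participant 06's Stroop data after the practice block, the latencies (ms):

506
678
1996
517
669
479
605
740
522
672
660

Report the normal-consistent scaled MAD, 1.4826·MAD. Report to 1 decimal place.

118.6 ms

Sorted: 479, 506, 517, 522, 605, 660, 669, 672, 678, 740, 1996 → median = 660
|x − 660| sorted: 0, 9, 12, 18, 55, 80, 138, 143, 154, 181, 1336 → MAD = 80
Robust SD ≈ 1.4826 × 80 = 118.608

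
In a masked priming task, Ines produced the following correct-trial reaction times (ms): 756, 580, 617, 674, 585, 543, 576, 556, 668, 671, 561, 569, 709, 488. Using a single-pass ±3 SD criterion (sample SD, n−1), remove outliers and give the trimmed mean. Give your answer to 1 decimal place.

610.9 ms

n = 14, ΣRT = 8553, M = 610.929
Σ(x−M)² = 71386.93; s = √(71386.93/13) = 74.103
Cutoffs: 610.929 ± 3·74.103 → [388.6, 833.2]
No RTs fall outside the cutoffs; all 14 retained. Mean = 8553/14 = 610.929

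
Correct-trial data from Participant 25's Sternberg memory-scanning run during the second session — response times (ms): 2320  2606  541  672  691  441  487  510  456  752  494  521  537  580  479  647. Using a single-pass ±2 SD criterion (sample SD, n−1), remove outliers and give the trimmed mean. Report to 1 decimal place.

557.7 ms

n = 16, ΣRT = 12734, M = 795.875
Σ(x−M)² = 6514195.75; s = √(6514195.75/15) = 658.999
Cutoffs: 795.875 ± 2·658.999 → [-522.1, 2113.9]
Outside: 2320, 2606 → excluded.
Retained (n=14): Σ = 7808, mean = 7808/14 = 557.714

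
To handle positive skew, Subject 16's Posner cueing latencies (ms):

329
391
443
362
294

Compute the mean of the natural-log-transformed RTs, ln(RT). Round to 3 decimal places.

5.887

ln(RT): 5.7961, 5.9687, 6.0936, 5.8916, 5.6836
Σ ln(RT) = 29.4336
Mean = 29.4336/5 = 5.88671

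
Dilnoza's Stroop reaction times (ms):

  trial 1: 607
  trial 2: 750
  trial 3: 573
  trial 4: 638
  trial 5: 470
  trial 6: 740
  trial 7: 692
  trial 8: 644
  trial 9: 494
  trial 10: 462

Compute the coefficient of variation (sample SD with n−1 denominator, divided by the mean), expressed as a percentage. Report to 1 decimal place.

n = 10, Σ = 6070, M = 607.0000
Σ(x−M)² = 101412.000; s = √(101412.000/9) = 106.1508
CV = 106.1508 / 607.0000 = 0.17488 = 17.488%

17.5%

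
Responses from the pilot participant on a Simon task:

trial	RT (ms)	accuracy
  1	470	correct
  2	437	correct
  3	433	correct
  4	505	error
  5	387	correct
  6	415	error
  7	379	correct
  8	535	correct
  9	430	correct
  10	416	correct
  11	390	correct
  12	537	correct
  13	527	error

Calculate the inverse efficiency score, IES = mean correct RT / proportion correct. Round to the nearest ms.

Correct trials (n=10): 470, 437, 433, 387, 379, 535, 430, 416, 390, 537
Mean correct RT = 4414/10 = 441.4000 ms
Proportion correct = 10/13
IES = 441.4000 / (10/13) = 573.820 ms

574 ms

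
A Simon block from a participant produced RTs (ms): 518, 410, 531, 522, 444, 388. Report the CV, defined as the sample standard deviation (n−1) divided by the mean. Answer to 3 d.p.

n = 6, Σ = 2813, M = 468.8333
Σ(x−M)² = 19720.833; s = √(19720.833/5) = 62.8026
CV = 62.8026 / 468.8333 = 0.13396

0.134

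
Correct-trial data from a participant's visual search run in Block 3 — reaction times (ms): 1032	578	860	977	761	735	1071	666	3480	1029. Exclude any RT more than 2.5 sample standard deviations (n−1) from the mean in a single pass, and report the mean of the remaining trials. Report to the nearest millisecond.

n = 10, ΣRT = 11189, M = 1118.900
Σ(x−M)² = 6453048.90; s = √(6453048.90/9) = 846.762
Cutoffs: 1118.900 ± 2.5·846.762 → [-998.0, 3235.8]
Outside: 3480 → excluded.
Retained (n=9): Σ = 7709, mean = 7709/9 = 856.556

857 ms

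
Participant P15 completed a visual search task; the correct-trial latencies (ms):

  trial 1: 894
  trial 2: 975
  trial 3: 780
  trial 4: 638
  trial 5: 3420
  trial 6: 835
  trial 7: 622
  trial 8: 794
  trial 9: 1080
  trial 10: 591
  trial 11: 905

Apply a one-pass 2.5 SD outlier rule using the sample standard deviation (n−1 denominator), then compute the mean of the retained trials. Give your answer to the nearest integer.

n = 11, ΣRT = 11534, M = 1048.545
Σ(x−M)² = 6417032.73; s = √(6417032.73/10) = 801.064
Cutoffs: 1048.545 ± 2.5·801.064 → [-954.1, 3051.2]
Outside: 3420 → excluded.
Retained (n=10): Σ = 8114, mean = 8114/10 = 811.400

811 ms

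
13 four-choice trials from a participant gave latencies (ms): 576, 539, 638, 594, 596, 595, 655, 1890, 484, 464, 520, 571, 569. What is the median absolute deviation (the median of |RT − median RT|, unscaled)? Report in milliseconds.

Sorted: 464, 484, 520, 539, 569, 571, 576, 594, 595, 596, 638, 655, 1890 → median = 576
|x − 576|: 0, 37, 62, 18, 20, 19, 79, 1314, 92, 112, 56, 5, 7
Sorted deviations: 0, 5, 7, 18, 19, 20, 37, 56, 62, 79, 92, 112, 1314 → MAD = 37

37 ms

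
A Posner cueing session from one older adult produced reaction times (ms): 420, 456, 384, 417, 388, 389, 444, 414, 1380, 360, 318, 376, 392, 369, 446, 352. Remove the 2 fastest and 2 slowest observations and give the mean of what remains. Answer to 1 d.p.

399.9 ms

Sorted: 318, 352, 360, 369, 376, 384, 388, 389, 392, 414, 417, 420, 444, 446, 456, 1380
Drop lowest 2 (318, 352) and highest 2 (456, 1380)
Remaining (n=12): Σ = 4799, mean = 4799/12 = 399.917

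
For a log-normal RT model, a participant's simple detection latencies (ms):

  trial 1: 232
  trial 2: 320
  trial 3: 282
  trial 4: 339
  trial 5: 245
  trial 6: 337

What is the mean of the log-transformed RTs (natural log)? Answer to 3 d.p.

ln(RT): 5.4467, 5.7683, 5.6419, 5.8260, 5.5013, 5.8201
Σ ln(RT) = 34.0043
Mean = 34.0043/6 = 5.66738

5.667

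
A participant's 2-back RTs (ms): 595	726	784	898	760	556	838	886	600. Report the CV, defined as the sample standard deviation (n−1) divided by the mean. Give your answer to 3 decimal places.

n = 9, Σ = 6643, M = 738.1111
Σ(x−M)² = 132864.889; s = √(132864.889/8) = 128.8725
CV = 128.8725 / 738.1111 = 0.17460

0.175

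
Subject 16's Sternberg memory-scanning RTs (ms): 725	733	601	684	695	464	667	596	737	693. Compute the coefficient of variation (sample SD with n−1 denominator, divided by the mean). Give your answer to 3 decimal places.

0.128

n = 10, Σ = 6595, M = 659.5000
Σ(x−M)² = 64412.500; s = √(64412.500/9) = 84.5987
CV = 84.5987 / 659.5000 = 0.12828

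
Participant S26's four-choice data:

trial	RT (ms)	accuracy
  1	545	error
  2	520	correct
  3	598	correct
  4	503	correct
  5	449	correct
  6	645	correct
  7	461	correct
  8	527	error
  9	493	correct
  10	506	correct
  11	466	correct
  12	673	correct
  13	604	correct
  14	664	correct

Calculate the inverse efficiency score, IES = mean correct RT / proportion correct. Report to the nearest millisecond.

640 ms

Correct trials (n=12): 520, 598, 503, 449, 645, 461, 493, 506, 466, 673, 604, 664
Mean correct RT = 6582/12 = 548.5000 ms
Proportion correct = 12/14
IES = 548.5000 / (12/14) = 639.917 ms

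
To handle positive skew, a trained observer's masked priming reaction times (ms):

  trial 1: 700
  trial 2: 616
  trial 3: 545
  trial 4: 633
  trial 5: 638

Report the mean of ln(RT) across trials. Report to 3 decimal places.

6.437

ln(RT): 6.5511, 6.4232, 6.3008, 6.4505, 6.4583
Σ ln(RT) = 32.1839
Mean = 32.1839/5 = 6.43678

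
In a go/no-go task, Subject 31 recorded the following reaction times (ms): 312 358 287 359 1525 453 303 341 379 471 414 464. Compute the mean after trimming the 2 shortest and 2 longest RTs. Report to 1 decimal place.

385.0 ms

Sorted: 287, 303, 312, 341, 358, 359, 379, 414, 453, 464, 471, 1525
Drop lowest 2 (287, 303) and highest 2 (471, 1525)
Remaining (n=8): Σ = 3080, mean = 3080/8 = 385.000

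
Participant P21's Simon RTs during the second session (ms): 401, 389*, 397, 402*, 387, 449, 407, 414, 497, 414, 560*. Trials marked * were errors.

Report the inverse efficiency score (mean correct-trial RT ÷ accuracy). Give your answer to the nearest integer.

Correct trials (n=8): 401, 397, 387, 449, 407, 414, 497, 414
Mean correct RT = 3366/8 = 420.7500 ms
Proportion correct = 8/11
IES = 420.7500 / (8/11) = 578.531 ms

579 ms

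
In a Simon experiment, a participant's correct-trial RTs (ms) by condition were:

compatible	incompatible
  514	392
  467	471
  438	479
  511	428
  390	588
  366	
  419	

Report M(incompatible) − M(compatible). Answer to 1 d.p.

M(compatible) = 3105/7 = 443.571
M(incompatible) = 2358/5 = 471.600
Difference = 471.600 − 443.571 = 28.029 ms

28.0 ms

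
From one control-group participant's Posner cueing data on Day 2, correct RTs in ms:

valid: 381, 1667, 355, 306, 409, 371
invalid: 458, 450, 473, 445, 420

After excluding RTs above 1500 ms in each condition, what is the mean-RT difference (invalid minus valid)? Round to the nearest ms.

valid: exclude 1667
M(valid) = 1822/5 = 364.400
M(invalid) = 2246/5 = 449.200
Difference = 449.200 − 364.400 = 84.800 ms

85 ms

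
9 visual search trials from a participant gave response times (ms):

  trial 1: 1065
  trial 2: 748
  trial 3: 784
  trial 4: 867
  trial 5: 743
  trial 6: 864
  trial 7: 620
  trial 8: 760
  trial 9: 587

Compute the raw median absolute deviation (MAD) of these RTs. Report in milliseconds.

104 ms

Sorted: 587, 620, 743, 748, 760, 784, 864, 867, 1065 → median = 760
|x − 760|: 305, 12, 24, 107, 17, 104, 140, 0, 173
Sorted deviations: 0, 12, 17, 24, 104, 107, 140, 173, 305 → MAD = 104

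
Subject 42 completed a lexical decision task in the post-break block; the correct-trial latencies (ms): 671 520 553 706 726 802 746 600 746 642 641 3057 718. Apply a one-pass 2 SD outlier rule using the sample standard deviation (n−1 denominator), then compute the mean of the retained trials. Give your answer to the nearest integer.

673 ms

n = 13, ΣRT = 11128, M = 856.000
Σ(x−M)² = 5326448.00; s = √(5326448.00/12) = 666.236
Cutoffs: 856.000 ± 2·666.236 → [-476.5, 2188.5]
Outside: 3057 → excluded.
Retained (n=12): Σ = 8071, mean = 8071/12 = 672.583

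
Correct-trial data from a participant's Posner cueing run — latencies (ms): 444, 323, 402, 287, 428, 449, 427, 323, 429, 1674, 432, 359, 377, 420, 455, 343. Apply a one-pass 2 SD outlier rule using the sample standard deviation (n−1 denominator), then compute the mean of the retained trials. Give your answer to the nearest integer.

393 ms

n = 16, ΣRT = 7572, M = 473.250
Σ(x−M)² = 1578457.00; s = √(1578457.00/15) = 324.392
Cutoffs: 473.250 ± 2·324.392 → [-175.5, 1122.0]
Outside: 1674 → excluded.
Retained (n=15): Σ = 5898, mean = 5898/15 = 393.200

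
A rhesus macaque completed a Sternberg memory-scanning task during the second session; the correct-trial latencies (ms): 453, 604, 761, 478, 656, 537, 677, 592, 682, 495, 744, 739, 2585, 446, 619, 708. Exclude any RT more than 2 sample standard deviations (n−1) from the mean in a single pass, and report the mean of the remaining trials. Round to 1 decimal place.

612.7 ms

n = 16, ΣRT = 11776, M = 736.000
Σ(x−M)² = 3813364.00; s = √(3813364.00/15) = 504.207
Cutoffs: 736.000 ± 2·504.207 → [-272.4, 1744.4]
Outside: 2585 → excluded.
Retained (n=15): Σ = 9191, mean = 9191/15 = 612.733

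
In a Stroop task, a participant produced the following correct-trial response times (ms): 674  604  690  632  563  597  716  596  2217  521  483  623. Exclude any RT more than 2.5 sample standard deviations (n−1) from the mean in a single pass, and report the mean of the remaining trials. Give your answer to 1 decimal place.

n = 12, ΣRT = 8916, M = 743.000
Σ(x−M)² = 2419226.00; s = √(2419226.00/11) = 468.967
Cutoffs: 743.000 ± 2.5·468.967 → [-429.4, 1915.4]
Outside: 2217 → excluded.
Retained (n=11): Σ = 6699, mean = 6699/11 = 609.000

609.0 ms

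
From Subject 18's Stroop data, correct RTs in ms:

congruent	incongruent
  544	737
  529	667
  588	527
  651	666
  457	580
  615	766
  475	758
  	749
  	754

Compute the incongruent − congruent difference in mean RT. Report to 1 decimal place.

138.0 ms

M(congruent) = 3859/7 = 551.286
M(incongruent) = 6204/9 = 689.333
Difference = 689.333 − 551.286 = 138.048 ms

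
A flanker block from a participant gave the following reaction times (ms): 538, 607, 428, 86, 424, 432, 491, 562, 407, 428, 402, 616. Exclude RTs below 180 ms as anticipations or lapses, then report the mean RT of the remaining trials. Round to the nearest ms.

485 ms

Excluded: 86
Retained (n=11): Σ = 5335
Mean = 5335/11 = 485.0000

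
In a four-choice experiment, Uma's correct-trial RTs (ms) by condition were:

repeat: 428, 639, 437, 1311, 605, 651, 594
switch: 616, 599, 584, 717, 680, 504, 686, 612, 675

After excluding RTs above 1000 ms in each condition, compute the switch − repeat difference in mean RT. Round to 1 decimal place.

71.3 ms

repeat: exclude 1311
M(repeat) = 3354/6 = 559.000
M(switch) = 5673/9 = 630.333
Difference = 630.333 − 559.000 = 71.333 ms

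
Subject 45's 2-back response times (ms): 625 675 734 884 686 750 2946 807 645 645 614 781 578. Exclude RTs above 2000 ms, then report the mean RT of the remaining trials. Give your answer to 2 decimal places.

702.00 ms

Excluded: 2946
Retained (n=12): Σ = 8424
Mean = 8424/12 = 702.0000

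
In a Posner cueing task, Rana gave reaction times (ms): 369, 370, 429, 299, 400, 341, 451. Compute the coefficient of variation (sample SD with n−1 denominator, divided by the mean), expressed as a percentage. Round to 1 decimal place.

13.7%

n = 7, Σ = 2659, M = 379.8571
Σ(x−M)² = 16144.857; s = √(16144.857/6) = 51.8730
CV = 51.8730 / 379.8571 = 0.13656 = 13.656%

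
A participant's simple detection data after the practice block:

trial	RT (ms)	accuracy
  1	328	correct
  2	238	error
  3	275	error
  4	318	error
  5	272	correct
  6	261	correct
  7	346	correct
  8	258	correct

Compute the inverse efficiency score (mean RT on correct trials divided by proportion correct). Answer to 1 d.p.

468.8 ms

Correct trials (n=5): 328, 272, 261, 346, 258
Mean correct RT = 1465/5 = 293.0000 ms
Proportion correct = 5/8
IES = 293.0000 / (5/8) = 468.800 ms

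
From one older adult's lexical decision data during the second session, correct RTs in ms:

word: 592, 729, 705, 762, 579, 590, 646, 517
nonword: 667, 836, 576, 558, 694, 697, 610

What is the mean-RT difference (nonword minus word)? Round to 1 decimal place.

22.6 ms

M(word) = 5120/8 = 640.000
M(nonword) = 4638/7 = 662.571
Difference = 662.571 − 640.000 = 22.571 ms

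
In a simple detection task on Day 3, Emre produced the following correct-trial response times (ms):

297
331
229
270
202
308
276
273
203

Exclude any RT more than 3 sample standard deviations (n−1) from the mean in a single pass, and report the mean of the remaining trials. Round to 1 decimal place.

265.4 ms

n = 9, ΣRT = 2389, M = 265.444
Σ(x−M)² = 16546.22; s = √(16546.22/8) = 45.478
Cutoffs: 265.444 ± 3·45.478 → [129.0, 401.9]
No RTs fall outside the cutoffs; all 9 retained. Mean = 2389/9 = 265.444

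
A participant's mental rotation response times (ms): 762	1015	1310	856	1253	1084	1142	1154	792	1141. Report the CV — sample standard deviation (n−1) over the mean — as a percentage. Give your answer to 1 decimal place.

18.1%

n = 10, Σ = 10509, M = 1050.9000
Σ(x−M)² = 325886.900; s = √(325886.900/9) = 190.2883
CV = 190.2883 / 1050.9000 = 0.18107 = 18.107%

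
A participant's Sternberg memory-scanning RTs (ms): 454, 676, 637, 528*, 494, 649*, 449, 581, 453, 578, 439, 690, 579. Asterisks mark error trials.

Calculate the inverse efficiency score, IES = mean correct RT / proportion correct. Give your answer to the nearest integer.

Correct trials (n=11): 454, 676, 637, 494, 449, 581, 453, 578, 439, 690, 579
Mean correct RT = 6030/11 = 548.1818 ms
Proportion correct = 11/13
IES = 548.1818 / (11/13) = 647.851 ms

648 ms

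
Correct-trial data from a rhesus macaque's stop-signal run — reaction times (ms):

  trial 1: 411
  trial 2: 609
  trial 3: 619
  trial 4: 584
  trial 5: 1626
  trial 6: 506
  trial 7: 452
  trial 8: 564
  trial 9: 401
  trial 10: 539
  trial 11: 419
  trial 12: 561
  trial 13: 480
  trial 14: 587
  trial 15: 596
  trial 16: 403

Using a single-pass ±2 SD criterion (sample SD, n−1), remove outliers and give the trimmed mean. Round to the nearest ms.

515 ms

n = 16, ΣRT = 9357, M = 584.812
Σ(x−M)² = 1248438.44; s = √(1248438.44/15) = 288.495
Cutoffs: 584.812 ± 2·288.495 → [7.8, 1161.8]
Outside: 1626 → excluded.
Retained (n=15): Σ = 7731, mean = 7731/15 = 515.400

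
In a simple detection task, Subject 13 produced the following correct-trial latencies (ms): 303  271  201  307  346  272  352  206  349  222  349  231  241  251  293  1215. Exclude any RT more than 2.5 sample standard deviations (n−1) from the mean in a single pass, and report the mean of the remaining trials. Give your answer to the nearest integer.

n = 16, ΣRT = 5409, M = 338.062
Σ(x−M)² = 860762.94; s = √(860762.94/15) = 239.550
Cutoffs: 338.062 ± 2.5·239.550 → [-260.8, 936.9]
Outside: 1215 → excluded.
Retained (n=15): Σ = 4194, mean = 4194/15 = 279.600

280 ms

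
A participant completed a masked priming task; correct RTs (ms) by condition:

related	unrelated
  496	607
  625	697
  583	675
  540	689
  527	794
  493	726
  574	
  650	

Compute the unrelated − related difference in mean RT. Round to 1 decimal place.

137.0 ms

M(related) = 4488/8 = 561.000
M(unrelated) = 4188/6 = 698.000
Difference = 698.000 − 561.000 = 137.000 ms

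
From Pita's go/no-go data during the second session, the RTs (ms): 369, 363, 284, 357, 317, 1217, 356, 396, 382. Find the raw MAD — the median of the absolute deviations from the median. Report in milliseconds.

Sorted: 284, 317, 356, 357, 363, 369, 382, 396, 1217 → median = 363
|x − 363|: 6, 0, 79, 6, 46, 854, 7, 33, 19
Sorted deviations: 0, 6, 6, 7, 19, 33, 46, 79, 854 → MAD = 19

19 ms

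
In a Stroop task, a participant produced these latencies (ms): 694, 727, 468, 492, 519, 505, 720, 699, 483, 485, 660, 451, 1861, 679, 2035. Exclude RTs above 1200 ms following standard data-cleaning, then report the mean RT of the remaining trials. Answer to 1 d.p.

583.2 ms

Excluded: 1861, 2035
Retained (n=13): Σ = 7582
Mean = 7582/13 = 583.2308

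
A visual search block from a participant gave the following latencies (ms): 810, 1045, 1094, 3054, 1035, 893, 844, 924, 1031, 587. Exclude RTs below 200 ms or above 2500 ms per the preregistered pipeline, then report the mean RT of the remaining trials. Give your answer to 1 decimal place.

918.1 ms

Excluded: 3054
Retained (n=9): Σ = 8263
Mean = 8263/9 = 918.1111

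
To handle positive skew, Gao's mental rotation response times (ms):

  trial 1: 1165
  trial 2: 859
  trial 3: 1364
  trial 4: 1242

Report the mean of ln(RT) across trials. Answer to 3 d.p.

7.040

ln(RT): 7.0605, 6.7558, 7.2182, 7.1245
Σ ln(RT) = 28.1589
Mean = 28.1589/4 = 7.03973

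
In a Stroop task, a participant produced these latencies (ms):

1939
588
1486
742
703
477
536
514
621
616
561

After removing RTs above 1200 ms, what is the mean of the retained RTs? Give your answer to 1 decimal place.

Excluded: 1486, 1939
Retained (n=9): Σ = 5358
Mean = 5358/9 = 595.3333

595.3 ms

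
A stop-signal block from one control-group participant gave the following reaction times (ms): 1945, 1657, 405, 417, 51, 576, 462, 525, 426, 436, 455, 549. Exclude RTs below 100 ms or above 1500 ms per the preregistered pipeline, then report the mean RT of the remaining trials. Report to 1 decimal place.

Excluded: 51, 1657, 1945
Retained (n=9): Σ = 4251
Mean = 4251/9 = 472.3333

472.3 ms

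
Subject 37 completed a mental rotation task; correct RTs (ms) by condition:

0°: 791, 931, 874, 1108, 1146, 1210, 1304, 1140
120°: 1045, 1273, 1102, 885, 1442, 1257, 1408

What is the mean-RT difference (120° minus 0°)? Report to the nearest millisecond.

M(0°) = 8504/8 = 1063.000
M(120°) = 8412/7 = 1201.714
Difference = 1201.714 − 1063.000 = 138.714 ms

139 ms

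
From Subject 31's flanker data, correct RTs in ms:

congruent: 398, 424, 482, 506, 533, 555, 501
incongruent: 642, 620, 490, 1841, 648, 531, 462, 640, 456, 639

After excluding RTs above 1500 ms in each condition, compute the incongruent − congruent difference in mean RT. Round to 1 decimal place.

84.2 ms

incongruent: exclude 1841
M(congruent) = 3399/7 = 485.571
M(incongruent) = 5128/9 = 569.778
Difference = 569.778 − 485.571 = 84.206 ms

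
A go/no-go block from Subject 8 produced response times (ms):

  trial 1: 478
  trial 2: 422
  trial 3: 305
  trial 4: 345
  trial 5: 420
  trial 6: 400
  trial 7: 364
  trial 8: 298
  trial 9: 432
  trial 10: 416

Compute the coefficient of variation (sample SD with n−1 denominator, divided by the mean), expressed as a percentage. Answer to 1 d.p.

n = 10, Σ = 3880, M = 388.0000
Σ(x−M)² = 30558.000; s = √(30558.000/9) = 58.2695
CV = 58.2695 / 388.0000 = 0.15018 = 15.018%

15.0%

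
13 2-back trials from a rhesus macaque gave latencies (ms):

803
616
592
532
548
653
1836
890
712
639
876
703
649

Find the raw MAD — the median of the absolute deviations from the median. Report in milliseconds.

Sorted: 532, 548, 592, 616, 639, 649, 653, 703, 712, 803, 876, 890, 1836 → median = 653
|x − 653|: 150, 37, 61, 121, 105, 0, 1183, 237, 59, 14, 223, 50, 4
Sorted deviations: 0, 4, 14, 37, 50, 59, 61, 105, 121, 150, 223, 237, 1183 → MAD = 61

61 ms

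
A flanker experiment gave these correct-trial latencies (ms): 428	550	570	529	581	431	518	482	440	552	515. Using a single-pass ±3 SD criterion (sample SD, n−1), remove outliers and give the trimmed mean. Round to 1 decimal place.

n = 11, ΣRT = 5596, M = 508.727
Σ(x−M)² = 31086.18; s = √(31086.18/10) = 55.755
Cutoffs: 508.727 ± 3·55.755 → [341.5, 676.0]
No RTs fall outside the cutoffs; all 11 retained. Mean = 5596/11 = 508.727

508.7 ms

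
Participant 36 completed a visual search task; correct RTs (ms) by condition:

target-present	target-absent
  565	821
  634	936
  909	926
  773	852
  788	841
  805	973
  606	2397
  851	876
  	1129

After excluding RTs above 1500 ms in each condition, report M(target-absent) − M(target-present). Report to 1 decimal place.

target-absent: exclude 2397
M(target-present) = 5931/8 = 741.375
M(target-absent) = 7354/8 = 919.250
Difference = 919.250 − 741.375 = 177.875 ms

177.9 ms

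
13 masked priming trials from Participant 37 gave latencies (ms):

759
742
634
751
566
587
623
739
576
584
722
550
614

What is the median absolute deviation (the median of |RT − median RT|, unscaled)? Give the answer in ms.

Sorted: 550, 566, 576, 584, 587, 614, 623, 634, 722, 739, 742, 751, 759 → median = 623
|x − 623|: 136, 119, 11, 128, 57, 36, 0, 116, 47, 39, 99, 73, 9
Sorted deviations: 0, 9, 11, 36, 39, 47, 57, 73, 99, 116, 119, 128, 136 → MAD = 57

57 ms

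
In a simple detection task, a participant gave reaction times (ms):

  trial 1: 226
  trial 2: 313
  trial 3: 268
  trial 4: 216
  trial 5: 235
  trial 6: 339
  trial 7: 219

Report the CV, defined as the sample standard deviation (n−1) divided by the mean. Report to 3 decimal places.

0.190

n = 7, Σ = 1816, M = 259.4286
Σ(x−M)² = 14509.714; s = √(14509.714/6) = 49.1761
CV = 49.1761 / 259.4286 = 0.18956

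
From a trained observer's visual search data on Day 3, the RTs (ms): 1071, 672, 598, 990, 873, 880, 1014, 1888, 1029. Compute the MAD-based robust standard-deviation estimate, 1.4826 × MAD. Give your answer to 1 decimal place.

Sorted: 598, 672, 873, 880, 990, 1014, 1029, 1071, 1888 → median = 990
|x − 990| sorted: 0, 24, 39, 81, 110, 117, 318, 392, 898 → MAD = 110
Robust SD ≈ 1.4826 × 110 = 163.086

163.1 ms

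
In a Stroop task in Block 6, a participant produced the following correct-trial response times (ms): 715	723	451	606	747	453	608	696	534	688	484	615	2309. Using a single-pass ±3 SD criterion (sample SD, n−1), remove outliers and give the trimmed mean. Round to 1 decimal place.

n = 13, ΣRT = 9629, M = 740.692
Σ(x−M)² = 2792224.77; s = √(2792224.77/12) = 482.375
Cutoffs: 740.692 ± 3·482.375 → [-706.4, 2187.8]
Outside: 2309 → excluded.
Retained (n=12): Σ = 7320, mean = 7320/12 = 610.000

610.0 ms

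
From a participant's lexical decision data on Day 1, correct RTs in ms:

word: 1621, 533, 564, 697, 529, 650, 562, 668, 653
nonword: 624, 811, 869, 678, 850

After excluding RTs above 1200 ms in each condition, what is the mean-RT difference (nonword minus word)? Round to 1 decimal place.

word: exclude 1621
M(word) = 4856/8 = 607.000
M(nonword) = 3832/5 = 766.400
Difference = 766.400 − 607.000 = 159.400 ms

159.4 ms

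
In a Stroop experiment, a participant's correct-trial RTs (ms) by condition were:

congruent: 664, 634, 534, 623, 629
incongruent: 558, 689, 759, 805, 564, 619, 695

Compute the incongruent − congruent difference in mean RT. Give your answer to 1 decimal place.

53.1 ms

M(congruent) = 3084/5 = 616.800
M(incongruent) = 4689/7 = 669.857
Difference = 669.857 − 616.800 = 53.057 ms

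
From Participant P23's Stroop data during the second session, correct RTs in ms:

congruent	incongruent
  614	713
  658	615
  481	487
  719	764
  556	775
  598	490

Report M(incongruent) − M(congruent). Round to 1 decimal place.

36.3 ms

M(congruent) = 3626/6 = 604.333
M(incongruent) = 3844/6 = 640.667
Difference = 640.667 − 604.333 = 36.333 ms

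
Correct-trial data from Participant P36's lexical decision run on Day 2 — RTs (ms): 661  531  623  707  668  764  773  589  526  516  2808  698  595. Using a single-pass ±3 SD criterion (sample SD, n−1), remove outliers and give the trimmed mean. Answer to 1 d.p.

n = 13, ΣRT = 10459, M = 804.538
Σ(x−M)² = 4435587.23; s = √(4435587.23/12) = 607.974
Cutoffs: 804.538 ± 3·607.974 → [-1019.4, 2628.5]
Outside: 2808 → excluded.
Retained (n=12): Σ = 7651, mean = 7651/12 = 637.583

637.6 ms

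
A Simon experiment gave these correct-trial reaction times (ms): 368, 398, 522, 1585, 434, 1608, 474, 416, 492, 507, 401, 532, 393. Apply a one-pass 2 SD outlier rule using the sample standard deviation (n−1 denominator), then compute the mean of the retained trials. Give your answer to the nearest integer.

n = 13, ΣRT = 8130, M = 625.385
Σ(x−M)² = 2263299.08; s = √(2263299.08/12) = 434.291
Cutoffs: 625.385 ± 2·434.291 → [-243.2, 1494.0]
Outside: 1585, 1608 → excluded.
Retained (n=11): Σ = 4937, mean = 4937/11 = 448.818

449 ms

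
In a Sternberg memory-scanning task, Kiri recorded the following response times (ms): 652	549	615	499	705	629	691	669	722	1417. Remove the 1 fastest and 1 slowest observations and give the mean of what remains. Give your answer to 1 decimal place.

654.0 ms

Sorted: 499, 549, 615, 629, 652, 669, 691, 705, 722, 1417
Drop lowest 1 (499) and highest 1 (1417)
Remaining (n=8): Σ = 5232, mean = 5232/8 = 654.000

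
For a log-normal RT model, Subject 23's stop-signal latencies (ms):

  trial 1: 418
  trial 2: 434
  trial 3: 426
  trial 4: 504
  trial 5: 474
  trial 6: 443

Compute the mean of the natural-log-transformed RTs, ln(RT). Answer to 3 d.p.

6.107

ln(RT): 6.0355, 6.0730, 6.0544, 6.2226, 6.1612, 6.0936
Σ ln(RT) = 36.6403
Mean = 36.6403/6 = 6.10672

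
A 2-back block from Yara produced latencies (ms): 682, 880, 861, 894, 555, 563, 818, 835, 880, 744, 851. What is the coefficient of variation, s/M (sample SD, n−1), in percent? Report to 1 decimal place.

16.1%

n = 11, Σ = 8563, M = 778.4545
Σ(x−M)² = 157654.727; s = √(157654.727/10) = 125.5606
CV = 125.5606 / 778.4545 = 0.16129 = 16.129%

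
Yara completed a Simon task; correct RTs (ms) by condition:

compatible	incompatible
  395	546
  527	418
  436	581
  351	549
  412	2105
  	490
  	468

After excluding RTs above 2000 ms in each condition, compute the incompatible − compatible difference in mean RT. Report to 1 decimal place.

incompatible: exclude 2105
M(compatible) = 2121/5 = 424.200
M(incompatible) = 3052/6 = 508.667
Difference = 508.667 − 424.200 = 84.467 ms

84.5 ms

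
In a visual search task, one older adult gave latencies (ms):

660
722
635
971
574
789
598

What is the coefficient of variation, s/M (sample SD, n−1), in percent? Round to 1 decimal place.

n = 7, Σ = 4949, M = 707.0000
Σ(x−M)² = 113608.000; s = √(113608.000/6) = 137.6033
CV = 137.6033 / 707.0000 = 0.19463 = 19.463%

19.5%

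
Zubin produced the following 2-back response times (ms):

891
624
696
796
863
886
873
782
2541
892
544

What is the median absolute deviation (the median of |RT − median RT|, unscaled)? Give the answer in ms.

67 ms

Sorted: 544, 624, 696, 782, 796, 863, 873, 886, 891, 892, 2541 → median = 863
|x − 863|: 28, 239, 167, 67, 0, 23, 10, 81, 1678, 29, 319
Sorted deviations: 0, 10, 23, 28, 29, 67, 81, 167, 239, 319, 1678 → MAD = 67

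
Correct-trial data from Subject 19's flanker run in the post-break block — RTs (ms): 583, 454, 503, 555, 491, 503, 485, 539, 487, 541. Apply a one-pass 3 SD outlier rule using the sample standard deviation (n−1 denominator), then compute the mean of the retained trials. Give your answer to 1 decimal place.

514.1 ms

n = 10, ΣRT = 5141, M = 514.100
Σ(x−M)² = 13736.90; s = √(13736.90/9) = 39.068
Cutoffs: 514.100 ± 3·39.068 → [396.9, 631.3]
No RTs fall outside the cutoffs; all 10 retained. Mean = 5141/10 = 514.100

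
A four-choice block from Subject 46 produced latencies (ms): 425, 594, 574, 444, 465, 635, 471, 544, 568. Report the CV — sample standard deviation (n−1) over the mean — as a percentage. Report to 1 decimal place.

14.2%

n = 9, Σ = 4720, M = 524.4444
Σ(x−M)² = 44546.222; s = √(44546.222/8) = 74.6209
CV = 74.6209 / 524.4444 = 0.14229 = 14.229%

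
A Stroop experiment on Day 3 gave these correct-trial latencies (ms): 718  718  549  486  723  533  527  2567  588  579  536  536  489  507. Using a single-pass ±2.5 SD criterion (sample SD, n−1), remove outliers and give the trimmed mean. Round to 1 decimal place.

n = 14, ΣRT = 10056, M = 718.286
Σ(x−M)² = 3771346.86; s = √(3771346.86/13) = 538.613
Cutoffs: 718.286 ± 2.5·538.613 → [-628.2, 2064.8]
Outside: 2567 → excluded.
Retained (n=13): Σ = 7489, mean = 7489/13 = 576.077

576.1 ms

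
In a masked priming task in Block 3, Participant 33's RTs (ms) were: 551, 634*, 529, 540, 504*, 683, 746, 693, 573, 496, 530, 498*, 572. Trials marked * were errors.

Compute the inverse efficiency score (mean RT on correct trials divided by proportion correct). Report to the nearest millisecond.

Correct trials (n=10): 551, 529, 540, 683, 746, 693, 573, 496, 530, 572
Mean correct RT = 5913/10 = 591.3000 ms
Proportion correct = 10/13
IES = 591.3000 / (10/13) = 768.690 ms

769 ms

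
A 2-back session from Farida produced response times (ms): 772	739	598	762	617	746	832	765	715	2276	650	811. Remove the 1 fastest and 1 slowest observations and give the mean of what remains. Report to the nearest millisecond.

741 ms

Sorted: 598, 617, 650, 715, 739, 746, 762, 765, 772, 811, 832, 2276
Drop lowest 1 (598) and highest 1 (2276)
Remaining (n=10): Σ = 7409, mean = 7409/10 = 740.900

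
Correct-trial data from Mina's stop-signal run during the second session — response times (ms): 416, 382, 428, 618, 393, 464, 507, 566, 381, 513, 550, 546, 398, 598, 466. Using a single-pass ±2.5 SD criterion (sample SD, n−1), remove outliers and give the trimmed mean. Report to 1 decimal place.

n = 15, ΣRT = 7226, M = 481.733
Σ(x−M)² = 92342.93; s = √(92342.93/14) = 81.215
Cutoffs: 481.733 ± 2.5·81.215 → [278.7, 684.8]
No RTs fall outside the cutoffs; all 15 retained. Mean = 7226/15 = 481.733

481.7 ms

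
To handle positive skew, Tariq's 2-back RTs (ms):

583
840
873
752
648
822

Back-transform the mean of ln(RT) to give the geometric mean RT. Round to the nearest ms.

ln(RT): 6.3682, 6.7334, 6.7719, 6.6227, 6.4739, 6.7117
Mean ln(RT) = 39.6819/6 = 6.61365
Geometric mean = exp(6.61365) = 745.20 ms

745 ms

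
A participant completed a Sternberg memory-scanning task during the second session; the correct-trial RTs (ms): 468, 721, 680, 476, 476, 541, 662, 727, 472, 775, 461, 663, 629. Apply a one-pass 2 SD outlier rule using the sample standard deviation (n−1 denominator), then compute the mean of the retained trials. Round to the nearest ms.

596 ms

n = 13, ΣRT = 7751, M = 596.231
Σ(x−M)² = 163626.31; s = √(163626.31/12) = 116.771
Cutoffs: 596.231 ± 2·116.771 → [362.7, 829.8]
No RTs fall outside the cutoffs; all 13 retained. Mean = 7751/13 = 596.231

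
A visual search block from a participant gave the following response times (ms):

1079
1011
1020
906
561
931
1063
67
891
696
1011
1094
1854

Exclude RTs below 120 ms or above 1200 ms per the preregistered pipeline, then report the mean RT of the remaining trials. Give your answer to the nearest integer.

Excluded: 67, 1854
Retained (n=11): Σ = 10263
Mean = 10263/11 = 933.0000

933 ms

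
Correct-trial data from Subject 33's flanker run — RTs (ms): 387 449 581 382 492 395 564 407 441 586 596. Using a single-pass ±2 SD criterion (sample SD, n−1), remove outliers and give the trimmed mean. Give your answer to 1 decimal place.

480.0 ms

n = 11, ΣRT = 5280, M = 480.000
Σ(x−M)² = 75382.00; s = √(75382.00/10) = 86.823
Cutoffs: 480.000 ± 2·86.823 → [306.4, 653.6]
No RTs fall outside the cutoffs; all 11 retained. Mean = 5280/11 = 480.000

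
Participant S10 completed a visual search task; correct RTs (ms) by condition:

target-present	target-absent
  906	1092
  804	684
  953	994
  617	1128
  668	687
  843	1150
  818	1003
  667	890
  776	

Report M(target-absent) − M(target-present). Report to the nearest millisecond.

170 ms

M(target-present) = 7052/9 = 783.556
M(target-absent) = 7628/8 = 953.500
Difference = 953.500 − 783.556 = 169.944 ms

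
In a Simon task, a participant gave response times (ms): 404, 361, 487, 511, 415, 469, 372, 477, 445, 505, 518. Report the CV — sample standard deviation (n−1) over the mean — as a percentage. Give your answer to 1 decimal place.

12.4%

n = 11, Σ = 4964, M = 451.2727
Σ(x−M)² = 31182.182; s = √(31182.182/10) = 55.8410
CV = 55.8410 / 451.2727 = 0.12374 = 12.374%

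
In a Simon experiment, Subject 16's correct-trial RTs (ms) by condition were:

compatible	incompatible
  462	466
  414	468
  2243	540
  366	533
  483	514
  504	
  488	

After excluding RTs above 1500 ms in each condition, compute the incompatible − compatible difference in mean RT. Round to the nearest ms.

51 ms

compatible: exclude 2243
M(compatible) = 2717/6 = 452.833
M(incompatible) = 2521/5 = 504.200
Difference = 504.200 − 452.833 = 51.367 ms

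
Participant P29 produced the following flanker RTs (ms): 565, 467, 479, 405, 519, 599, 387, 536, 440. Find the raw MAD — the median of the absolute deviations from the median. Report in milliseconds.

Sorted: 387, 405, 440, 467, 479, 519, 536, 565, 599 → median = 479
|x − 479|: 86, 12, 0, 74, 40, 120, 92, 57, 39
Sorted deviations: 0, 12, 39, 40, 57, 74, 86, 92, 120 → MAD = 57

57 ms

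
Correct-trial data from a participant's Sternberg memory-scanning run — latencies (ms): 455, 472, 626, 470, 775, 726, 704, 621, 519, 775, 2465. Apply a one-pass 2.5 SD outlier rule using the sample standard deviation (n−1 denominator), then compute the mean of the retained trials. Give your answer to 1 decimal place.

614.3 ms

n = 11, ΣRT = 8608, M = 782.545
Σ(x−M)² = 3261602.73; s = √(3261602.73/10) = 571.104
Cutoffs: 782.545 ± 2.5·571.104 → [-645.2, 2210.3]
Outside: 2465 → excluded.
Retained (n=10): Σ = 6143, mean = 6143/10 = 614.300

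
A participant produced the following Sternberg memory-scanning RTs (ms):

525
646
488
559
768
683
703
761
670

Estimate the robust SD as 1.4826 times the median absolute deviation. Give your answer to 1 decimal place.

134.9 ms

Sorted: 488, 525, 559, 646, 670, 683, 703, 761, 768 → median = 670
|x − 670| sorted: 0, 13, 24, 33, 91, 98, 111, 145, 182 → MAD = 91
Robust SD ≈ 1.4826 × 91 = 134.917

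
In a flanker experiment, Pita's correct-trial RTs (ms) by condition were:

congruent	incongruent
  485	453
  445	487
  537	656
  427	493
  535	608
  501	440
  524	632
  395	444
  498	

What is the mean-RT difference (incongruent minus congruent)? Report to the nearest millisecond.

44 ms

M(congruent) = 4347/9 = 483.000
M(incongruent) = 4213/8 = 526.625
Difference = 526.625 − 483.000 = 43.625 ms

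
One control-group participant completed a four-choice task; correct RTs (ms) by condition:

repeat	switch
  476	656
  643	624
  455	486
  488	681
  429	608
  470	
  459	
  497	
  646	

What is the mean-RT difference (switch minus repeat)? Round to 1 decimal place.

M(repeat) = 4563/9 = 507.000
M(switch) = 3055/5 = 611.000
Difference = 611.000 − 507.000 = 104.000 ms

104.0 ms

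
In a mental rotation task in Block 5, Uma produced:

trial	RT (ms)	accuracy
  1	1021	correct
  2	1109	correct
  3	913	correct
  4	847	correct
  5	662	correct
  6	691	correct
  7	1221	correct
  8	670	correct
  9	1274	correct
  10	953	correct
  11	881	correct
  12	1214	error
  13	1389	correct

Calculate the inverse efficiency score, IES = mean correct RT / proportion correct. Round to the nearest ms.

1050 ms

Correct trials (n=12): 1021, 1109, 913, 847, 662, 691, 1221, 670, 1274, 953, 881, 1389
Mean correct RT = 11631/12 = 969.2500 ms
Proportion correct = 12/13
IES = 969.2500 / (12/13) = 1050.021 ms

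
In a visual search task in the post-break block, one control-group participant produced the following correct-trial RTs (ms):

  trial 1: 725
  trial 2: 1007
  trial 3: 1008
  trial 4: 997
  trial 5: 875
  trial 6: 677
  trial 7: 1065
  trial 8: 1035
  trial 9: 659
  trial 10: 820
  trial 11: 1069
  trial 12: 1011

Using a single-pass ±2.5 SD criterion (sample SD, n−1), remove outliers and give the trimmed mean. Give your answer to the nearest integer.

912 ms

n = 12, ΣRT = 10948, M = 912.333
Σ(x−M)² = 262488.67; s = √(262488.67/11) = 154.475
Cutoffs: 912.333 ± 2.5·154.475 → [526.1, 1298.5]
No RTs fall outside the cutoffs; all 12 retained. Mean = 10948/12 = 912.333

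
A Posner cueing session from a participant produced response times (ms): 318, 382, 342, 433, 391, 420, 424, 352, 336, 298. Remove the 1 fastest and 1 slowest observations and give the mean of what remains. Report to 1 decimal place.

370.6 ms

Sorted: 298, 318, 336, 342, 352, 382, 391, 420, 424, 433
Drop lowest 1 (298) and highest 1 (433)
Remaining (n=8): Σ = 2965, mean = 2965/8 = 370.625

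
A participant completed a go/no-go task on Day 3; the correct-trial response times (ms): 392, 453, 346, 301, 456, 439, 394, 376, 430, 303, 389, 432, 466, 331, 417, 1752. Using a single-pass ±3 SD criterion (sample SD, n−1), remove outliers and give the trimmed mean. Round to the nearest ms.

n = 16, ΣRT = 7677, M = 479.812
Σ(x−M)² = 1767702.44; s = √(1767702.44/15) = 343.288
Cutoffs: 479.812 ± 3·343.288 → [-550.1, 1509.7]
Outside: 1752 → excluded.
Retained (n=15): Σ = 5925, mean = 5925/15 = 395.000

395 ms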